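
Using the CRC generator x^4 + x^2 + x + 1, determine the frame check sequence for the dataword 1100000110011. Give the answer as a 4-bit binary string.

1001

Append 4 zeros: 11000001100110000. Divide by 10111 (XOR where the leading bit is 1):
  pos 0: 11000 XOR 10111 = 01111
  pos 1: 11110 XOR 10111 = 01001
  pos 2: 10010 XOR 10111 = 00101
  pos 4: 10111 XOR 10111 = 00000
  pos 11: 11000 XOR 10111 = 01111
  pos 12: 11110 XOR 10111 = 01001
Remainder (last 4 bits) = 1001. This is the CRC / FCS.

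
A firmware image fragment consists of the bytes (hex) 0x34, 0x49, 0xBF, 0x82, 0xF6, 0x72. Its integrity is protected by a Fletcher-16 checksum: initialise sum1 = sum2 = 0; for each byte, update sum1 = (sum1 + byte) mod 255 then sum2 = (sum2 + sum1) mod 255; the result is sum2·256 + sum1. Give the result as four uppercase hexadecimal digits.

8E29

Running sums (mod 255):
  after byte 0 (0x34): sum1=52, sum2=52
  after byte 1 (0x49): sum1=125, sum2=177
  after byte 2 (0xBF): sum1=61, sum2=238
  after byte 3 (0x82): sum1=191, sum2=174
  after byte 4 (0xF6): sum1=182, sum2=101
  after byte 5 (0x72): sum1=41, sum2=142
Checksum = sum2·256 + sum1 = 142·256 + 41 = 36393 = 0x8E29.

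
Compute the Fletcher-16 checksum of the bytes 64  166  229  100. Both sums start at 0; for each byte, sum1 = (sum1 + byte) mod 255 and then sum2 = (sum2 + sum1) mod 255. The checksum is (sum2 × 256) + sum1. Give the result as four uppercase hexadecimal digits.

2531

Running sums (mod 255):
  after byte 0 (64): sum1=64, sum2=64
  after byte 1 (166): sum1=230, sum2=39
  after byte 2 (229): sum1=204, sum2=243
  after byte 3 (100): sum1=49, sum2=37
Checksum = sum2·256 + sum1 = 37·256 + 49 = 9521 = 0x2531.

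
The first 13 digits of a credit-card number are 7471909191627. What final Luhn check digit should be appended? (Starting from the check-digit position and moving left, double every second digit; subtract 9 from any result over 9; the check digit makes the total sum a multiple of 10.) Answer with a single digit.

6

Partial digits right→left: 7 2 6 1 9 1 9 0 9 1 7 4 7
Double every second digit counting from the check-digit position (so the 1st, 3rd, 5th, ... of the partial from the right).
  doubled (with −9 where >9): 5 3 9 9 9 5 5 → sum 45
  kept as-is: 2 1 1 0 1 4 → sum 9
Total = 45 + 9 = 54.
Check digit = (10 − (54 mod 10)) mod 10 = 6.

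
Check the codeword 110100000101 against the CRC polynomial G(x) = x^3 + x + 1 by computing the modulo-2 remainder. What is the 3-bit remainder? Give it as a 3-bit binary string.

010

Modulo-2 division of 110100000101 by 1011:
  pos 0: 1101 XOR 1011 = 0110
  pos 1: 1100 XOR 1011 = 0111
  pos 2: 1110 XOR 1011 = 0101
  pos 3: 1010 XOR 1011 = 0001
  pos 6: 1001 XOR 1011 = 0010
  pos 8: 1001 XOR 1011 = 0010
Remainder = 010 (nonzero — an error is detected).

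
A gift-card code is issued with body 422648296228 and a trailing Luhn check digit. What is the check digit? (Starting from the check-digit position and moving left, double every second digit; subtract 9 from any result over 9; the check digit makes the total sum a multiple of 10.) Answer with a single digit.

6

Partial digits right→left: 8 2 2 6 9 2 8 4 6 2 2 4
Double every second digit counting from the check-digit position (so the 1st, 3rd, 5th, ... of the partial from the right).
  doubled (with −9 where >9): 7 4 9 7 3 4 → sum 34
  kept as-is: 2 6 2 4 2 4 → sum 20
Total = 34 + 20 = 54.
Check digit = (10 − (54 mod 10)) mod 10 = 6.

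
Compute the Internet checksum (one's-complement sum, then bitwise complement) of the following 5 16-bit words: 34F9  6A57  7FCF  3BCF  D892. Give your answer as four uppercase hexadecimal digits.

CC7D

One's-complement addition (fold any carry out of bit 15 back into bit 0):
  0x34F9 + 0x6A57 = 0x09F50
  0x9F50 + 0x7FCF = 0x11F1F → wrap carry → 0x1F20
  0x1F20 + 0x3BCF = 0x05AEF
  0x5AEF + 0xD892 = 0x13381 → wrap carry → 0x3382
One's-complement sum = 0x3382.
Checksum = ~0x3382 & 0xFFFF = 0xCC7D.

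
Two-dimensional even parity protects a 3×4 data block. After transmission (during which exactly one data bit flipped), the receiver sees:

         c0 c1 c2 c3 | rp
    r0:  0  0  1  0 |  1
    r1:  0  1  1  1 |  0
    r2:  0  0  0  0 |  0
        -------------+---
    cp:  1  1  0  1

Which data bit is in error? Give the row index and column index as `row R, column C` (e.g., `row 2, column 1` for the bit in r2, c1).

Recompute each row's even parity and compare to rp:
  r0: data parity 1, sent rp 1 → ok
  r1: data parity 1, sent rp 0 → mismatch
  r2: data parity 0, sent rp 0 → ok
Recompute each column's even parity and compare to cp:
  c0: data parity 0, sent cp 1 → mismatch
  c1: data parity 1, sent cp 1 → ok
  c2: data parity 0, sent cp 0 → ok
  c3: data parity 1, sent cp 1 → ok
Exactly one row (r1) and one column (c0) fail → the flipped bit is at their intersection.

row 1, column 0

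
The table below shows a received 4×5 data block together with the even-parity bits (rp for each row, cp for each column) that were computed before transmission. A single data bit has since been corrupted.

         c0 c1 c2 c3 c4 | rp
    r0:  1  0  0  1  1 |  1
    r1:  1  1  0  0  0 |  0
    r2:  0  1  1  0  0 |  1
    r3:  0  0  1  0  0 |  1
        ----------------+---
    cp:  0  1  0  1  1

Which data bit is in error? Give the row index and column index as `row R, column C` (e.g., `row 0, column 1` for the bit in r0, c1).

row 2, column 1

Recompute each row's even parity and compare to rp:
  r0: data parity 1, sent rp 1 → ok
  r1: data parity 0, sent rp 0 → ok
  r2: data parity 0, sent rp 1 → mismatch
  r3: data parity 1, sent rp 1 → ok
Recompute each column's even parity and compare to cp:
  c0: data parity 0, sent cp 0 → ok
  c1: data parity 0, sent cp 1 → mismatch
  c2: data parity 0, sent cp 0 → ok
  c3: data parity 1, sent cp 1 → ok
  c4: data parity 1, sent cp 1 → ok
Exactly one row (r2) and one column (c1) fail → the flipped bit is at their intersection.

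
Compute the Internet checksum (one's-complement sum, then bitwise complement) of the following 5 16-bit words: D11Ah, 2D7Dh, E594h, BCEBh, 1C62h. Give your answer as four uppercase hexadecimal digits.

One's-complement addition (fold any carry out of bit 15 back into bit 0):
  0xD11A + 0x2D7D = 0x0FE97
  0xFE97 + 0xE594 = 0x1E42B → wrap carry → 0xE42C
  0xE42C + 0xBCEB = 0x1A117 → wrap carry → 0xA118
  0xA118 + 0x1C62 = 0x0BD7A
One's-complement sum = 0xBD7A.
Checksum = ~0xBD7A & 0xFFFF = 0x4285.

4285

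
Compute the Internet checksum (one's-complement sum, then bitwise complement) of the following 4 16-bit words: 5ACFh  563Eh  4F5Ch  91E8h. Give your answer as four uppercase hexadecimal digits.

6DAD

One's-complement addition (fold any carry out of bit 15 back into bit 0):
  0x5ACF + 0x563E = 0x0B10D
  0xB10D + 0x4F5C = 0x10069 → wrap carry → 0x006A
  0x006A + 0x91E8 = 0x09252
One's-complement sum = 0x9252.
Checksum = ~0x9252 & 0xFFFF = 0x6DAD.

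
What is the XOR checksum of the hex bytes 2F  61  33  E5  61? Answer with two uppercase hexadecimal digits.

XOR the bytes together:
  start with 0x2F
  0x2F ⊕ 0x61 = 0x4E
  0x4E ⊕ 0x33 = 0x7D
  0x7D ⊕ 0xE5 = 0x98
  0x98 ⊕ 0x61 = 0xF9

F9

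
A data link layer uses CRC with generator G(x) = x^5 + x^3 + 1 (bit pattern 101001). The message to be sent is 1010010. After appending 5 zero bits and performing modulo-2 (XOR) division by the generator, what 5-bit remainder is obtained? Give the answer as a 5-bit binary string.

Append 5 zeros: 101001000000. Divide by 101001 (XOR where the leading bit is 1):
  pos 0: 101001 XOR 101001 = 000000
Remainder (last 5 bits) = 00000. This is the CRC / FCS.

00000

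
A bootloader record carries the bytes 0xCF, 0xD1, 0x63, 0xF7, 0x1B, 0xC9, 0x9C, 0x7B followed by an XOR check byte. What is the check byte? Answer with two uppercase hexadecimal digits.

XOR the bytes together:
  start with 0xCF
  0xCF ⊕ 0xD1 = 0x1E
  0x1E ⊕ 0x63 = 0x7D
  0x7D ⊕ 0xF7 = 0x8A
  0x8A ⊕ 0x1B = 0x91
  0x91 ⊕ 0xC9 = 0x58
  0x58 ⊕ 0x9C = 0xC4
  0xC4 ⊕ 0x7B = 0xBF

BF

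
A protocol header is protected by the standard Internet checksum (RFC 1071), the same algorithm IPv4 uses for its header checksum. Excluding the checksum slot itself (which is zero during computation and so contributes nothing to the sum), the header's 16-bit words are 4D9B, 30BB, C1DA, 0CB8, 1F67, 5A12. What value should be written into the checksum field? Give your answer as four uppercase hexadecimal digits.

One's-complement addition (fold any carry out of bit 15 back into bit 0):
  0x4D9B + 0x30BB = 0x07E56
  0x7E56 + 0xC1DA = 0x14030 → wrap carry → 0x4031
  0x4031 + 0x0CB8 = 0x04CE9
  0x4CE9 + 0x1F67 = 0x06C50
  0x6C50 + 0x5A12 = 0x0C662
One's-complement sum = 0xC662.
Checksum = ~0xC662 & 0xFFFF = 0x399D.

399D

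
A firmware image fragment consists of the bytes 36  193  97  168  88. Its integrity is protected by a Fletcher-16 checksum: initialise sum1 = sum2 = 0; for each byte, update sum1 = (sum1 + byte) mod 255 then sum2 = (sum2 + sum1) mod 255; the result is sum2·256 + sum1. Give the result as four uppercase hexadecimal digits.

8948

Running sums (mod 255):
  after byte 0 (36): sum1=36, sum2=36
  after byte 1 (193): sum1=229, sum2=10
  after byte 2 (97): sum1=71, sum2=81
  after byte 3 (168): sum1=239, sum2=65
  after byte 4 (88): sum1=72, sum2=137
Checksum = sum2·256 + sum1 = 137·256 + 72 = 35144 = 0x8948.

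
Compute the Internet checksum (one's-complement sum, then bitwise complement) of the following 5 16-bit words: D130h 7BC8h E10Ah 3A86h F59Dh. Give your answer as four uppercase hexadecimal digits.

A1D7

One's-complement addition (fold any carry out of bit 15 back into bit 0):
  0xD130 + 0x7BC8 = 0x14CF8 → wrap carry → 0x4CF9
  0x4CF9 + 0xE10A = 0x12E03 → wrap carry → 0x2E04
  0x2E04 + 0x3A86 = 0x0688A
  0x688A + 0xF59D = 0x15E27 → wrap carry → 0x5E28
One's-complement sum = 0x5E28.
Checksum = ~0x5E28 & 0xFFFF = 0xA1D7.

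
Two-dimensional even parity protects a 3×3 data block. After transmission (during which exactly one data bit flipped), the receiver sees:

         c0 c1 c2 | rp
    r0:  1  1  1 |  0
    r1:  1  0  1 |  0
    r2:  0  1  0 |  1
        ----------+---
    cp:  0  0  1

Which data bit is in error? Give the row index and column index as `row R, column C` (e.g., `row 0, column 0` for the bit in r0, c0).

Recompute each row's even parity and compare to rp:
  r0: data parity 1, sent rp 0 → mismatch
  r1: data parity 0, sent rp 0 → ok
  r2: data parity 1, sent rp 1 → ok
Recompute each column's even parity and compare to cp:
  c0: data parity 0, sent cp 0 → ok
  c1: data parity 0, sent cp 0 → ok
  c2: data parity 0, sent cp 1 → mismatch
Exactly one row (r0) and one column (c2) fail → the flipped bit is at their intersection.

row 0, column 2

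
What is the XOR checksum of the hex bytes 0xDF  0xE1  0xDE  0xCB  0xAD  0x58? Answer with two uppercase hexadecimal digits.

XOR the bytes together:
  start with 0xDF
  0xDF ⊕ 0xE1 = 0x3E
  0x3E ⊕ 0xDE = 0xE0
  0xE0 ⊕ 0xCB = 0x2B
  0x2B ⊕ 0xAD = 0x86
  0x86 ⊕ 0x58 = 0xDE

DE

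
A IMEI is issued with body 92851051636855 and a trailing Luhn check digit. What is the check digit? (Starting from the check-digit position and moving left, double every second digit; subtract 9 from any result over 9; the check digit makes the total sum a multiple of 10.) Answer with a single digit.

9

Partial digits right→left: 5 5 8 6 3 6 1 5 0 1 5 8 2 9
Double every second digit counting from the check-digit position (so the 1st, 3rd, 5th, ... of the partial from the right).
  doubled (with −9 where >9): 1 7 6 2 0 1 4 → sum 21
  kept as-is: 5 6 6 5 1 8 9 → sum 40
Total = 21 + 40 = 61.
Check digit = (10 − (61 mod 10)) mod 10 = 9.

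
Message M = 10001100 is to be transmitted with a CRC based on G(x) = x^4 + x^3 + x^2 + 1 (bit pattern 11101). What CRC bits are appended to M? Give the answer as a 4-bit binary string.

Append 4 zeros: 100011000000. Divide by 11101 (XOR where the leading bit is 1):
  pos 0: 10001 XOR 11101 = 01100
  pos 1: 11001 XOR 11101 = 00100
  pos 3: 10000 XOR 11101 = 01101
  pos 4: 11010 XOR 11101 = 00111
  pos 6: 11100 XOR 11101 = 00001
Remainder (last 4 bits) = 0010. This is the CRC / FCS.

0010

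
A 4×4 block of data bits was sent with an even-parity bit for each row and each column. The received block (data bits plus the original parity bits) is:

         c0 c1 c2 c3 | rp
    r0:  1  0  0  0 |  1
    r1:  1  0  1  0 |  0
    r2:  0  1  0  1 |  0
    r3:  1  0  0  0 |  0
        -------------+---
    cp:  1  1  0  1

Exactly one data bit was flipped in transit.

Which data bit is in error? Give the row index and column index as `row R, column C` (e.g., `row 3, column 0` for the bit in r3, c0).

row 3, column 2

Recompute each row's even parity and compare to rp:
  r0: data parity 1, sent rp 1 → ok
  r1: data parity 0, sent rp 0 → ok
  r2: data parity 0, sent rp 0 → ok
  r3: data parity 1, sent rp 0 → mismatch
Recompute each column's even parity and compare to cp:
  c0: data parity 1, sent cp 1 → ok
  c1: data parity 1, sent cp 1 → ok
  c2: data parity 1, sent cp 0 → mismatch
  c3: data parity 1, sent cp 1 → ok
Exactly one row (r3) and one column (c2) fail → the flipped bit is at their intersection.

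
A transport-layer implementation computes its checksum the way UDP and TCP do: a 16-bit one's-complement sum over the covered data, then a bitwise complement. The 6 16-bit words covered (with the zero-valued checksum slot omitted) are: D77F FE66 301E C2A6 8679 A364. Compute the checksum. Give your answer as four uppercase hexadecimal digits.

0D76

One's-complement addition (fold any carry out of bit 15 back into bit 0):
  0xD77F + 0xFE66 = 0x1D5E5 → wrap carry → 0xD5E6
  0xD5E6 + 0x301E = 0x10604 → wrap carry → 0x0605
  0x0605 + 0xC2A6 = 0x0C8AB
  0xC8AB + 0x8679 = 0x14F24 → wrap carry → 0x4F25
  0x4F25 + 0xA364 = 0x0F289
One's-complement sum = 0xF289.
Checksum = ~0xF289 & 0xFFFF = 0x0D76.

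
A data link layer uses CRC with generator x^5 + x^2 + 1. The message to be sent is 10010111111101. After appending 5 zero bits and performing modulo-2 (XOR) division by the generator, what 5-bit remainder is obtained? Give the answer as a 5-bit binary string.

Append 5 zeros: 1001011111110100000. Divide by 100101 (XOR where the leading bit is 1):
  pos 0: 100101 XOR 100101 = 000000
  pos 6: 111111 XOR 100101 = 011010
  pos 7: 110100 XOR 100101 = 010001
  pos 8: 100011 XOR 100101 = 000110
  pos 11: 110000 XOR 100101 = 010101
  pos 12: 101010 XOR 100101 = 001111
Remainder (last 5 bits) = 11110. This is the CRC / FCS.

11110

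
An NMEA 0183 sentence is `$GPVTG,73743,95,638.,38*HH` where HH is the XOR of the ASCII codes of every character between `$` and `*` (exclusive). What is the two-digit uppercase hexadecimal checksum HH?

XOR the ASCII codes of the payload characters:
  'G' = 0x47 → acc = 0x47
  'P' = 0x50 → acc = 0x17
  'V' = 0x56 → acc = 0x41
  'T' = 0x54 → acc = 0x15
  'G' = 0x47 → acc = 0x52
  ',' = 0x2C → acc = 0x7E
  '7' = 0x37 → acc = 0x49
  '3' = 0x33 → acc = 0x7A
  '7' = 0x37 → acc = 0x4D
  '4' = 0x34 → acc = 0x79
  '3' = 0x33 → acc = 0x4A
  ',' = 0x2C → acc = 0x66
  '9' = 0x39 → acc = 0x5F
  '5' = 0x35 → acc = 0x6A
  ',' = 0x2C → acc = 0x46
  '6' = 0x36 → acc = 0x70
  '3' = 0x33 → acc = 0x43
  '8' = 0x38 → acc = 0x7B
  '.' = 0x2E → acc = 0x55
  ',' = 0x2C → acc = 0x79
  '3' = 0x33 → acc = 0x4A
  '8' = 0x38 → acc = 0x72
Checksum = 0x72.

72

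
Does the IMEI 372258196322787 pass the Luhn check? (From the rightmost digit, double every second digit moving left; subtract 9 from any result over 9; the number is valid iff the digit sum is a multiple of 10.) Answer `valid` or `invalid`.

From the right, keep odd positions and double even positions (subtract 9 from any doubled value over 9):
  doubled (positions 2,4,...): 7 4 6 9 7 4 5 → sum 42
  kept (positions 1,3,...): 7 7 2 6 1 5 2 3 → sum 33
Total = 75.
75 mod 10 = 5, so the number is invalid.

invalid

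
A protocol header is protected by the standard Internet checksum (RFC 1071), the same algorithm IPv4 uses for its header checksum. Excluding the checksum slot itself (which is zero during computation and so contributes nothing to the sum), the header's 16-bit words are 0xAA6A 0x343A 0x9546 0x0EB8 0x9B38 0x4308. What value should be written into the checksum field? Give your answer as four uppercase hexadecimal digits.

One's-complement addition (fold any carry out of bit 15 back into bit 0):
  0xAA6A + 0x343A = 0x0DEA4
  0xDEA4 + 0x9546 = 0x173EA → wrap carry → 0x73EB
  0x73EB + 0x0EB8 = 0x082A3
  0x82A3 + 0x9B38 = 0x11DDB → wrap carry → 0x1DDC
  0x1DDC + 0x4308 = 0x060E4
One's-complement sum = 0x60E4.
Checksum = ~0x60E4 & 0xFFFF = 0x9F1B.

9F1B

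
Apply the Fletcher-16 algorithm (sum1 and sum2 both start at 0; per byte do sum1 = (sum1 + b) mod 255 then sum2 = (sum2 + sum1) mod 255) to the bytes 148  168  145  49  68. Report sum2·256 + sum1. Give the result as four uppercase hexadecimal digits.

E444

Running sums (mod 255):
  after byte 0 (148): sum1=148, sum2=148
  after byte 1 (168): sum1=61, sum2=209
  after byte 2 (145): sum1=206, sum2=160
  after byte 3 (49): sum1=0, sum2=160
  after byte 4 (68): sum1=68, sum2=228
Checksum = sum2·256 + sum1 = 228·256 + 68 = 58436 = 0xE444.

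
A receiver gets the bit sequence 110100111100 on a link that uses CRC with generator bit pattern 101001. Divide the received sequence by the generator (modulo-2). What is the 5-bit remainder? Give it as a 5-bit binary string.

Modulo-2 division of 110100111100 by 101001:
  pos 0: 110100 XOR 101001 = 011101
  pos 1: 111011 XOR 101001 = 010010
  pos 2: 100101 XOR 101001 = 001100
  pos 4: 110011 XOR 101001 = 011010
  pos 5: 110100 XOR 101001 = 011101
  pos 6: 111010 XOR 101001 = 010011
Remainder = 10011 (nonzero — an error is detected).

10011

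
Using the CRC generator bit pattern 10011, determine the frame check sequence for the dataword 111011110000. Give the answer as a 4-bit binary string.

0011

Append 4 zeros: 1110111100000000. Divide by 10011 (XOR where the leading bit is 1):
  pos 0: 11101 XOR 10011 = 01110
  pos 1: 11101 XOR 10011 = 01110
  pos 2: 11101 XOR 10011 = 01110
  pos 3: 11101 XOR 10011 = 01110
  pos 4: 11100 XOR 10011 = 01111
  pos 5: 11110 XOR 10011 = 01101
  pos 6: 11010 XOR 10011 = 01001
  pos 7: 10010 XOR 10011 = 00001
  pos 11: 10000 XOR 10011 = 00011
Remainder (last 4 bits) = 0011. This is the CRC / FCS.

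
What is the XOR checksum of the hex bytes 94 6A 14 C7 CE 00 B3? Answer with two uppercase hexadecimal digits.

XOR the bytes together:
  start with 0x94
  0x94 ⊕ 0x6A = 0xFE
  0xFE ⊕ 0x14 = 0xEA
  0xEA ⊕ 0xC7 = 0x2D
  0x2D ⊕ 0xCE = 0xE3
  0xE3 ⊕ 0x00 = 0xE3
  0xE3 ⊕ 0xB3 = 0x50

50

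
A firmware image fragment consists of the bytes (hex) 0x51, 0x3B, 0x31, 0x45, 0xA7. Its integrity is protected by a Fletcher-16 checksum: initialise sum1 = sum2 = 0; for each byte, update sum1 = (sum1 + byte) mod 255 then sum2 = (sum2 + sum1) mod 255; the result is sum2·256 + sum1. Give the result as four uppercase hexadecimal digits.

Running sums (mod 255):
  after byte 0 (0x51): sum1=81, sum2=81
  after byte 1 (0x3B): sum1=140, sum2=221
  after byte 2 (0x31): sum1=189, sum2=155
  after byte 3 (0x45): sum1=3, sum2=158
  after byte 4 (0xA7): sum1=170, sum2=73
Checksum = sum2·256 + sum1 = 73·256 + 170 = 18858 = 0x49AA.

49AA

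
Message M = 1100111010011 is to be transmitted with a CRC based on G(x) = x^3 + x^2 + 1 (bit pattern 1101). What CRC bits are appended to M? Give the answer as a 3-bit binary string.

Append 3 zeros: 1100111010011000. Divide by 1101 (XOR where the leading bit is 1):
  pos 0: 1100 XOR 1101 = 0001
  pos 3: 1111 XOR 1101 = 0010
  pos 5: 1001 XOR 1101 = 0100
  pos 6: 1000 XOR 1101 = 0101
  pos 7: 1010 XOR 1101 = 0111
  pos 8: 1111 XOR 1101 = 0010
  pos 10: 1010 XOR 1101 = 0111
  pos 11: 1110 XOR 1101 = 0011
Remainder (last 3 bits) = 110. This is the CRC / FCS.

110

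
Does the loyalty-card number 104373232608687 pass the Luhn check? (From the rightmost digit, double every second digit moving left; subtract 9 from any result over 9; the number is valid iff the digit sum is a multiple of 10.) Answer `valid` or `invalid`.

From the right, keep odd positions and double even positions (subtract 9 from any doubled value over 9):
  doubled (positions 2,4,...): 7 7 3 6 6 6 0 → sum 35
  kept (positions 1,3,...): 7 6 0 2 2 7 4 1 → sum 29
Total = 64.
64 mod 10 = 4, so the number is invalid.

invalid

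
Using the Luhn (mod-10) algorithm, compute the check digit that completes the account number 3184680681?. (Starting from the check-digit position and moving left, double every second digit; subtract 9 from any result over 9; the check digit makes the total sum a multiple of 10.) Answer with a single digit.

3

Partial digits right→left: 1 8 6 0 8 6 4 8 1 3
Double every second digit counting from the check-digit position (so the 1st, 3rd, 5th, ... of the partial from the right).
  doubled (with −9 where >9): 2 3 7 8 2 → sum 22
  kept as-is: 8 0 6 8 3 → sum 25
Total = 22 + 25 = 47.
Check digit = (10 − (47 mod 10)) mod 10 = 3.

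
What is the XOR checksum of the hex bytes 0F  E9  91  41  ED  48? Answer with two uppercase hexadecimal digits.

XOR the bytes together:
  start with 0x0F
  0x0F ⊕ 0xE9 = 0xE6
  0xE6 ⊕ 0x91 = 0x77
  0x77 ⊕ 0x41 = 0x36
  0x36 ⊕ 0xED = 0xDB
  0xDB ⊕ 0x48 = 0x93

93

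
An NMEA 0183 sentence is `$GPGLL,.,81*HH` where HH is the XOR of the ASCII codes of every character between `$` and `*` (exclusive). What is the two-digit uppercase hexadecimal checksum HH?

77

XOR the ASCII codes of the payload characters:
  'G' = 0x47 → acc = 0x47
  'P' = 0x50 → acc = 0x17
  'G' = 0x47 → acc = 0x50
  'L' = 0x4C → acc = 0x1C
  'L' = 0x4C → acc = 0x50
  ',' = 0x2C → acc = 0x7C
  '.' = 0x2E → acc = 0x52
  ',' = 0x2C → acc = 0x7E
  '8' = 0x38 → acc = 0x46
  '1' = 0x31 → acc = 0x77
Checksum = 0x77.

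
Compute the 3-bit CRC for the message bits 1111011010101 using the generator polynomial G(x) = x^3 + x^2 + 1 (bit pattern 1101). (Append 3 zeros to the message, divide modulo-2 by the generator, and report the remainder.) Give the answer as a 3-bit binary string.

Append 3 zeros: 1111011010101000. Divide by 1101 (XOR where the leading bit is 1):
  pos 0: 1111 XOR 1101 = 0010
  pos 2: 1001 XOR 1101 = 0100
  pos 3: 1001 XOR 1101 = 0100
  pos 4: 1000 XOR 1101 = 0101
  pos 5: 1011 XOR 1101 = 0110
  pos 6: 1100 XOR 1101 = 0001
  pos 9: 1101 XOR 1101 = 0000
Remainder (last 3 bits) = 000. This is the CRC / FCS.

000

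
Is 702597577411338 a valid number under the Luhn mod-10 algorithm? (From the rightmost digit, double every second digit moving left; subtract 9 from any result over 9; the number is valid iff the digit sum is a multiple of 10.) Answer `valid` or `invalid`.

From the right, keep odd positions and double even positions (subtract 9 from any doubled value over 9):
  doubled (positions 2,4,...): 6 2 8 5 5 1 0 → sum 27
  kept (positions 1,3,...): 8 3 1 7 5 9 2 7 → sum 42
Total = 69.
69 mod 10 = 9, so the number is invalid.

invalid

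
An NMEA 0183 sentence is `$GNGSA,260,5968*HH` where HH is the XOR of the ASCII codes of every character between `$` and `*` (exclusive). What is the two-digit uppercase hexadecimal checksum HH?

6A

XOR the ASCII codes of the payload characters:
  'G' = 0x47 → acc = 0x47
  'N' = 0x4E → acc = 0x09
  'G' = 0x47 → acc = 0x4E
  'S' = 0x53 → acc = 0x1D
  'A' = 0x41 → acc = 0x5C
  ',' = 0x2C → acc = 0x70
  '2' = 0x32 → acc = 0x42
  '6' = 0x36 → acc = 0x74
  '0' = 0x30 → acc = 0x44
  ',' = 0x2C → acc = 0x68
  '5' = 0x35 → acc = 0x5D
  '9' = 0x39 → acc = 0x64
  '6' = 0x36 → acc = 0x52
  '8' = 0x38 → acc = 0x6A
Checksum = 0x6A.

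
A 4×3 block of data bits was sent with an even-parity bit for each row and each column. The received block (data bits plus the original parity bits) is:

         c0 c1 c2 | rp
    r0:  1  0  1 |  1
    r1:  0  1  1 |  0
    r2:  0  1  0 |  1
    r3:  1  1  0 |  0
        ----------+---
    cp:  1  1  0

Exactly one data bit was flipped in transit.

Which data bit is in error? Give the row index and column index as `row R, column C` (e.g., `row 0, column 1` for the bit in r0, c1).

Recompute each row's even parity and compare to rp:
  r0: data parity 0, sent rp 1 → mismatch
  r1: data parity 0, sent rp 0 → ok
  r2: data parity 1, sent rp 1 → ok
  r3: data parity 0, sent rp 0 → ok
Recompute each column's even parity and compare to cp:
  c0: data parity 0, sent cp 1 → mismatch
  c1: data parity 1, sent cp 1 → ok
  c2: data parity 0, sent cp 0 → ok
Exactly one row (r0) and one column (c0) fail → the flipped bit is at their intersection.

row 0, column 0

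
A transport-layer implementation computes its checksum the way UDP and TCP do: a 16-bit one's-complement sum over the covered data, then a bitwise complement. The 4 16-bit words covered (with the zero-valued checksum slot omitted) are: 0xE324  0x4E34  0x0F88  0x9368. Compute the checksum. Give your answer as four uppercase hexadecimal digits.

One's-complement addition (fold any carry out of bit 15 back into bit 0):
  0xE324 + 0x4E34 = 0x13158 → wrap carry → 0x3159
  0x3159 + 0x0F88 = 0x040E1
  0x40E1 + 0x9368 = 0x0D449
One's-complement sum = 0xD449.
Checksum = ~0xD449 & 0xFFFF = 0x2BB6.

2BB6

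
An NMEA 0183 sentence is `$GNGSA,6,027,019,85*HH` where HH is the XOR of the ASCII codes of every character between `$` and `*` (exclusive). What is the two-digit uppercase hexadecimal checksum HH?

6A

XOR the ASCII codes of the payload characters:
  'G' = 0x47 → acc = 0x47
  'N' = 0x4E → acc = 0x09
  'G' = 0x47 → acc = 0x4E
  'S' = 0x53 → acc = 0x1D
  'A' = 0x41 → acc = 0x5C
  ',' = 0x2C → acc = 0x70
  '6' = 0x36 → acc = 0x46
  ',' = 0x2C → acc = 0x6A
  '0' = 0x30 → acc = 0x5A
  '2' = 0x32 → acc = 0x68
  '7' = 0x37 → acc = 0x5F
  ',' = 0x2C → acc = 0x73
  '0' = 0x30 → acc = 0x43
  '1' = 0x31 → acc = 0x72
  '9' = 0x39 → acc = 0x4B
  ',' = 0x2C → acc = 0x67
  '8' = 0x38 → acc = 0x5F
  '5' = 0x35 → acc = 0x6A
Checksum = 0x6A.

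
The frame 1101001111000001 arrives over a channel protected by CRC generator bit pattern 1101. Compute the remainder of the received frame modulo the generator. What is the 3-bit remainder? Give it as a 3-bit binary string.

000

Modulo-2 division of 1101001111000001 by 1101:
  pos 0: 1101 XOR 1101 = 0000
  pos 6: 1111 XOR 1101 = 0010
  pos 8: 1000 XOR 1101 = 0101
  pos 9: 1010 XOR 1101 = 0111
  pos 10: 1110 XOR 1101 = 0011
  pos 12: 1101 XOR 1101 = 0000
Remainder = 000 (zero — the frame passes the CRC check).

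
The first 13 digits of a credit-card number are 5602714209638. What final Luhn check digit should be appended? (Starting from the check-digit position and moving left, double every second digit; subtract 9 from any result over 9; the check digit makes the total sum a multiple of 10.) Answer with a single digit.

3

Partial digits right→left: 8 3 6 9 0 2 4 1 7 2 0 6 5
Double every second digit counting from the check-digit position (so the 1st, 3rd, 5th, ... of the partial from the right).
  doubled (with −9 where >9): 7 3 0 8 5 0 1 → sum 24
  kept as-is: 3 9 2 1 2 6 → sum 23
Total = 24 + 23 = 47.
Check digit = (10 − (47 mod 10)) mod 10 = 3.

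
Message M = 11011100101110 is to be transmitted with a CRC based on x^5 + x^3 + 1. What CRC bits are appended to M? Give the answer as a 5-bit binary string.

Append 5 zeros: 1101110010111000000. Divide by 101001 (XOR where the leading bit is 1):
  pos 0: 110111 XOR 101001 = 011110
  pos 1: 111100 XOR 101001 = 010101
  pos 2: 101010 XOR 101001 = 000011
  pos 6: 111011 XOR 101001 = 010010
  pos 7: 100101 XOR 101001 = 001100
  pos 9: 110000 XOR 101001 = 011001
  pos 10: 110010 XOR 101001 = 011011
  pos 11: 110110 XOR 101001 = 011111
  pos 12: 111110 XOR 101001 = 010111
  pos 13: 101110 XOR 101001 = 000111
Remainder (last 5 bits) = 00111. This is the CRC / FCS.

00111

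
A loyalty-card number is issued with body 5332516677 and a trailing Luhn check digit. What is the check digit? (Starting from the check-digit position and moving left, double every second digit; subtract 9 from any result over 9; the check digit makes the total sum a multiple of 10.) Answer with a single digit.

Partial digits right→left: 7 7 6 6 1 5 2 3 3 5
Double every second digit counting from the check-digit position (so the 1st, 3rd, 5th, ... of the partial from the right).
  doubled (with −9 where >9): 5 3 2 4 6 → sum 20
  kept as-is: 7 6 5 3 5 → sum 26
Total = 20 + 26 = 46.
Check digit = (10 − (46 mod 10)) mod 10 = 4.

4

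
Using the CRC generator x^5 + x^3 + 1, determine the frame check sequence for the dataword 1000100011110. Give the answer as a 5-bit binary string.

Append 5 zeros: 100010001111000000. Divide by 101001 (XOR where the leading bit is 1):
  pos 0: 100010 XOR 101001 = 001011
  pos 2: 101100 XOR 101001 = 000101
  pos 5: 101111 XOR 101001 = 000110
  pos 8: 110100 XOR 101001 = 011101
  pos 9: 111010 XOR 101001 = 010011
  pos 10: 100110 XOR 101001 = 001111
  pos 12: 111100 XOR 101001 = 010101
Remainder (last 5 bits) = 10101. This is the CRC / FCS.

10101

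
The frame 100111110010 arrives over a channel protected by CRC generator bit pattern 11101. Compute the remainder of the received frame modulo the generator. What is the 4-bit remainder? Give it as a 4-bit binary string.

Modulo-2 division of 100111110010 by 11101:
  pos 0: 10011 XOR 11101 = 01110
  pos 1: 11101 XOR 11101 = 00000
  pos 6: 11001 XOR 11101 = 00100
Remainder = 1000 (nonzero — an error is detected).

1000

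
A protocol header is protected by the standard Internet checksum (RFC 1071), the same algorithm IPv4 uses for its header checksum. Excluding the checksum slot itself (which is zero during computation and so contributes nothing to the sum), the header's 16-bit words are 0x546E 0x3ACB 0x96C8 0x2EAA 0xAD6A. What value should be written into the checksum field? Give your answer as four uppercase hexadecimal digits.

One's-complement addition (fold any carry out of bit 15 back into bit 0):
  0x546E + 0x3ACB = 0x08F39
  0x8F39 + 0x96C8 = 0x12601 → wrap carry → 0x2602
  0x2602 + 0x2EAA = 0x054AC
  0x54AC + 0xAD6A = 0x10216 → wrap carry → 0x0217
One's-complement sum = 0x0217.
Checksum = ~0x0217 & 0xFFFF = 0xFDE8.

FDE8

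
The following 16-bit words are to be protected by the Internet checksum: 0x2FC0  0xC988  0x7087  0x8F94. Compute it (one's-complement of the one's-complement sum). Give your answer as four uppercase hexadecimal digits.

069B

One's-complement addition (fold any carry out of bit 15 back into bit 0):
  0x2FC0 + 0xC988 = 0x0F948
  0xF948 + 0x7087 = 0x169CF → wrap carry → 0x69D0
  0x69D0 + 0x8F94 = 0x0F964
One's-complement sum = 0xF964.
Checksum = ~0xF964 & 0xFFFF = 0x069B.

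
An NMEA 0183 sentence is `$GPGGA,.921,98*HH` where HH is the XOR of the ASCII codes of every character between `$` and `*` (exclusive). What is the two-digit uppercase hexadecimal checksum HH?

XOR the ASCII codes of the payload characters:
  'G' = 0x47 → acc = 0x47
  'P' = 0x50 → acc = 0x17
  'G' = 0x47 → acc = 0x50
  'G' = 0x47 → acc = 0x17
  'A' = 0x41 → acc = 0x56
  ',' = 0x2C → acc = 0x7A
  '.' = 0x2E → acc = 0x54
  '9' = 0x39 → acc = 0x6D
  '2' = 0x32 → acc = 0x5F
  '1' = 0x31 → acc = 0x6E
  ',' = 0x2C → acc = 0x42
  '9' = 0x39 → acc = 0x7B
  '8' = 0x38 → acc = 0x43
Checksum = 0x43.

43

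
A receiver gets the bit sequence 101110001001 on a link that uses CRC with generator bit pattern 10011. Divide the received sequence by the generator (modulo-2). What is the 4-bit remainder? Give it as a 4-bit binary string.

Modulo-2 division of 101110001001 by 10011:
  pos 0: 10111 XOR 10011 = 00100
  pos 2: 10000 XOR 10011 = 00011
  pos 5: 11010 XOR 10011 = 01001
  pos 6: 10010 XOR 10011 = 00001
Remainder = 0011 (nonzero — an error is detected).

0011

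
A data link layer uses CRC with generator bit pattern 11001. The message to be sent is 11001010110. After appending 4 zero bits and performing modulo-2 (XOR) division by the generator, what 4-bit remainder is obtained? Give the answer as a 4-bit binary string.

Append 4 zeros: 110010101100000. Divide by 11001 (XOR where the leading bit is 1):
  pos 0: 11001 XOR 11001 = 00000
  pos 6: 10110 XOR 11001 = 01111
  pos 7: 11110 XOR 11001 = 00111
  pos 9: 11100 XOR 11001 = 00101
Remainder (last 4 bits) = 1010. This is the CRC / FCS.

1010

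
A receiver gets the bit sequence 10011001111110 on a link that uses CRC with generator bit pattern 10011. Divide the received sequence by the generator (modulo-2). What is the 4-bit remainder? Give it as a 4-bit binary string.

Modulo-2 division of 10011001111110 by 10011:
  pos 0: 10011 XOR 10011 = 00000
  pos 7: 11111 XOR 10011 = 01100
  pos 8: 11001 XOR 10011 = 01010
  pos 9: 10100 XOR 10011 = 00111
Remainder = 0111 (nonzero — an error is detected).

0111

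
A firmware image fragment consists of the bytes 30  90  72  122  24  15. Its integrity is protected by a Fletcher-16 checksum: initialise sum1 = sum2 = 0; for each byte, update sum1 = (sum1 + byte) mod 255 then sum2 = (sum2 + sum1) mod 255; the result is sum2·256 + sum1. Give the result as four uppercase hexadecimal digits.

4862

Running sums (mod 255):
  after byte 0 (30): sum1=30, sum2=30
  after byte 1 (90): sum1=120, sum2=150
  after byte 2 (72): sum1=192, sum2=87
  after byte 3 (122): sum1=59, sum2=146
  after byte 4 (24): sum1=83, sum2=229
  after byte 5 (15): sum1=98, sum2=72
Checksum = sum2·256 + sum1 = 72·256 + 98 = 18530 = 0x4862.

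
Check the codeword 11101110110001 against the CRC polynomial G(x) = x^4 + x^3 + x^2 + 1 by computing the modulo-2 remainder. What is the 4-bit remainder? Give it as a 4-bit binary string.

1000

Modulo-2 division of 11101110110001 by 11101:
  pos 0: 11101 XOR 11101 = 00000
  pos 5: 11011 XOR 11101 = 00110
  pos 7: 11000 XOR 11101 = 00101
  pos 9: 10101 XOR 11101 = 01000
Remainder = 1000 (nonzero — an error is detected).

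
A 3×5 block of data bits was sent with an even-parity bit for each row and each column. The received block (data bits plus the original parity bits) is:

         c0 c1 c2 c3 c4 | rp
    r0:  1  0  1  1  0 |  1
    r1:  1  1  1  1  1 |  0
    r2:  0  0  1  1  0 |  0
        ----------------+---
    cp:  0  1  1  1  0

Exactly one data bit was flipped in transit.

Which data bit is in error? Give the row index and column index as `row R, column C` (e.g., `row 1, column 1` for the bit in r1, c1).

Recompute each row's even parity and compare to rp:
  r0: data parity 1, sent rp 1 → ok
  r1: data parity 1, sent rp 0 → mismatch
  r2: data parity 0, sent rp 0 → ok
Recompute each column's even parity and compare to cp:
  c0: data parity 0, sent cp 0 → ok
  c1: data parity 1, sent cp 1 → ok
  c2: data parity 1, sent cp 1 → ok
  c3: data parity 1, sent cp 1 → ok
  c4: data parity 1, sent cp 0 → mismatch
Exactly one row (r1) and one column (c4) fail → the flipped bit is at their intersection.

row 1, column 4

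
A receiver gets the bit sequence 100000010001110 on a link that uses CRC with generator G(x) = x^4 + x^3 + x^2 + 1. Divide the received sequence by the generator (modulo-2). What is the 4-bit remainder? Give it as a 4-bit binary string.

Modulo-2 division of 100000010001110 by 11101:
  pos 0: 10000 XOR 11101 = 01101
  pos 1: 11010 XOR 11101 = 00111
  pos 3: 11101 XOR 11101 = 00000
Remainder = 1110 (nonzero — an error is detected).

1110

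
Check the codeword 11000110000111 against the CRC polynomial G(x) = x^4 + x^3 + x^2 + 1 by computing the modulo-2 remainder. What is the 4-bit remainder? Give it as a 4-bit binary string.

Modulo-2 division of 11000110000111 by 11101:
  pos 0: 11000 XOR 11101 = 00101
  pos 2: 10111 XOR 11101 = 01010
  pos 3: 10100 XOR 11101 = 01001
  pos 4: 10010 XOR 11101 = 01111
  pos 5: 11110 XOR 11101 = 00011
  pos 8: 11011 XOR 11101 = 00110
Remainder = 1101 (nonzero — an error is detected).

1101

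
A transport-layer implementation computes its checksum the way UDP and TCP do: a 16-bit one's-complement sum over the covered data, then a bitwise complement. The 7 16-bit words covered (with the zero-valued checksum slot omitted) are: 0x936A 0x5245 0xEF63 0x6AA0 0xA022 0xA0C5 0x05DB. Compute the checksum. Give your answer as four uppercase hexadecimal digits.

One's-complement addition (fold any carry out of bit 15 back into bit 0):
  0x936A + 0x5245 = 0x0E5AF
  0xE5AF + 0xEF63 = 0x1D512 → wrap carry → 0xD513
  0xD513 + 0x6AA0 = 0x13FB3 → wrap carry → 0x3FB4
  0x3FB4 + 0xA022 = 0x0DFD6
  0xDFD6 + 0xA0C5 = 0x1809B → wrap carry → 0x809C
  0x809C + 0x05DB = 0x08677
One's-complement sum = 0x8677.
Checksum = ~0x8677 & 0xFFFF = 0x7988.

7988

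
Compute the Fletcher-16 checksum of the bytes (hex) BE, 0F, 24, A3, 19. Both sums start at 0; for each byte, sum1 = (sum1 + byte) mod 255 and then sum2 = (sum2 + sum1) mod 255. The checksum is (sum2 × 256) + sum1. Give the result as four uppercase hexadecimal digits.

C2AE

Running sums (mod 255):
  after byte 0 (BE): sum1=190, sum2=190
  after byte 1 (0F): sum1=205, sum2=140
  after byte 2 (24): sum1=241, sum2=126
  after byte 3 (A3): sum1=149, sum2=20
  after byte 4 (19): sum1=174, sum2=194
Checksum = sum2·256 + sum1 = 194·256 + 174 = 49838 = 0xC2AE.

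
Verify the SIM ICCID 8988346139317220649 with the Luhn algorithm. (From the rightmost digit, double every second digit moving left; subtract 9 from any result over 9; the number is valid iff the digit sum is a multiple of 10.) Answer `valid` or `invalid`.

From the right, keep odd positions and double even positions (subtract 9 from any doubled value over 9):
  doubled (positions 2,4,...): 8 0 4 2 9 2 8 7 9 → sum 49
  kept (positions 1,3,...): 9 6 2 7 3 3 6 3 8 8 → sum 55
Total = 104.
104 mod 10 = 4, so the number is invalid.

invalid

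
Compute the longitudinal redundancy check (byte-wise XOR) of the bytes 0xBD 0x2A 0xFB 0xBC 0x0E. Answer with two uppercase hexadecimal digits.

XOR the bytes together:
  start with 0xBD
  0xBD ⊕ 0x2A = 0x97
  0x97 ⊕ 0xFB = 0x6C
  0x6C ⊕ 0xBC = 0xD0
  0xD0 ⊕ 0x0E = 0xDE

DE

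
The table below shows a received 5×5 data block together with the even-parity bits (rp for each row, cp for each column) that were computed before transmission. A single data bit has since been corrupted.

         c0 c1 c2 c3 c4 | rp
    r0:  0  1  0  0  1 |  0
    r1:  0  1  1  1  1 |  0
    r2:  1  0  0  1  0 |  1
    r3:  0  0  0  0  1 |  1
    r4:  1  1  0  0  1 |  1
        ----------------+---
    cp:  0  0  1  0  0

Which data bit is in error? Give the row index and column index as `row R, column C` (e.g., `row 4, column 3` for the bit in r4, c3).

row 2, column 1

Recompute each row's even parity and compare to rp:
  r0: data parity 0, sent rp 0 → ok
  r1: data parity 0, sent rp 0 → ok
  r2: data parity 0, sent rp 1 → mismatch
  r3: data parity 1, sent rp 1 → ok
  r4: data parity 1, sent rp 1 → ok
Recompute each column's even parity and compare to cp:
  c0: data parity 0, sent cp 0 → ok
  c1: data parity 1, sent cp 0 → mismatch
  c2: data parity 1, sent cp 1 → ok
  c3: data parity 0, sent cp 0 → ok
  c4: data parity 0, sent cp 0 → ok
Exactly one row (r2) and one column (c1) fail → the flipped bit is at their intersection.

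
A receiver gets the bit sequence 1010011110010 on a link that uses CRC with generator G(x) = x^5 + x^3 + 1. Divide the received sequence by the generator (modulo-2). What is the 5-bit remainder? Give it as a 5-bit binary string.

01001

Modulo-2 division of 1010011110010 by 101001:
  pos 0: 101001 XOR 101001 = 000000
  pos 6: 111001 XOR 101001 = 010000
  pos 7: 100000 XOR 101001 = 001001
Remainder = 01001 (nonzero — an error is detected).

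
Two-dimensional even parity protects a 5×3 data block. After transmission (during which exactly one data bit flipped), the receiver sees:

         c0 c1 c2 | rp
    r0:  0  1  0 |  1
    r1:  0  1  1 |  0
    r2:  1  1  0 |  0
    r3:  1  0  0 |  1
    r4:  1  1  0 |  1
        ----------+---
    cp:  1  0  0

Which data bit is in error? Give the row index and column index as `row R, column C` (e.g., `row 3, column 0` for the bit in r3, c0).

row 4, column 2

Recompute each row's even parity and compare to rp:
  r0: data parity 1, sent rp 1 → ok
  r1: data parity 0, sent rp 0 → ok
  r2: data parity 0, sent rp 0 → ok
  r3: data parity 1, sent rp 1 → ok
  r4: data parity 0, sent rp 1 → mismatch
Recompute each column's even parity and compare to cp:
  c0: data parity 1, sent cp 1 → ok
  c1: data parity 0, sent cp 0 → ok
  c2: data parity 1, sent cp 0 → mismatch
Exactly one row (r4) and one column (c2) fail → the flipped bit is at their intersection.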